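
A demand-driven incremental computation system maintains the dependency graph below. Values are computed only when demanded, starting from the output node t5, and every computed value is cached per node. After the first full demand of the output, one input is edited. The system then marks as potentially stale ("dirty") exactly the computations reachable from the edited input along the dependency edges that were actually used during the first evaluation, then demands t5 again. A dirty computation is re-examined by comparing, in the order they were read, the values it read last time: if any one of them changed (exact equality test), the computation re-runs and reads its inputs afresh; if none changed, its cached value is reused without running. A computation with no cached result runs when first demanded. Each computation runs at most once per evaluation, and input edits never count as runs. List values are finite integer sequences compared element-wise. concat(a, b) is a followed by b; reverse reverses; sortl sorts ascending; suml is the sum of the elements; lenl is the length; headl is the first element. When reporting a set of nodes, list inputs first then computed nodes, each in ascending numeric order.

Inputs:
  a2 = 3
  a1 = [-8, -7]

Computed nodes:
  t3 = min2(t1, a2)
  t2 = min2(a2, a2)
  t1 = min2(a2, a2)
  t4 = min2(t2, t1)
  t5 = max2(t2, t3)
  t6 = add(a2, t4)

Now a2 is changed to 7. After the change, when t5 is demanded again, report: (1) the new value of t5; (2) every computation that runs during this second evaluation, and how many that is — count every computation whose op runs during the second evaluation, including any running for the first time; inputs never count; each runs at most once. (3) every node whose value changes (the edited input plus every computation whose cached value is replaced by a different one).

First evaluation (everything demanded from the output):
  t1 = min2(3, 3) = 3
  t2 = min2(3, 3) = 3
  t3 = min2(3, 3) = 3
  t5 = max2(3, 3) = 3

Propagation after the edit:
  t1: runs — a2 3->7; a2 3->7; result 7.
  t2: runs — a2 3->7; a2 3->7; result 7.
  t3: runs — t1 3->7; a2 3->7; result 7.
  t5: runs — t2 3->7; t3 3->7; result 7.

New value of t5: 7.
Computations that run: t1, t2, t3, t5 — 4 in total.
Values that change: a2, t1, t2, t3, t5.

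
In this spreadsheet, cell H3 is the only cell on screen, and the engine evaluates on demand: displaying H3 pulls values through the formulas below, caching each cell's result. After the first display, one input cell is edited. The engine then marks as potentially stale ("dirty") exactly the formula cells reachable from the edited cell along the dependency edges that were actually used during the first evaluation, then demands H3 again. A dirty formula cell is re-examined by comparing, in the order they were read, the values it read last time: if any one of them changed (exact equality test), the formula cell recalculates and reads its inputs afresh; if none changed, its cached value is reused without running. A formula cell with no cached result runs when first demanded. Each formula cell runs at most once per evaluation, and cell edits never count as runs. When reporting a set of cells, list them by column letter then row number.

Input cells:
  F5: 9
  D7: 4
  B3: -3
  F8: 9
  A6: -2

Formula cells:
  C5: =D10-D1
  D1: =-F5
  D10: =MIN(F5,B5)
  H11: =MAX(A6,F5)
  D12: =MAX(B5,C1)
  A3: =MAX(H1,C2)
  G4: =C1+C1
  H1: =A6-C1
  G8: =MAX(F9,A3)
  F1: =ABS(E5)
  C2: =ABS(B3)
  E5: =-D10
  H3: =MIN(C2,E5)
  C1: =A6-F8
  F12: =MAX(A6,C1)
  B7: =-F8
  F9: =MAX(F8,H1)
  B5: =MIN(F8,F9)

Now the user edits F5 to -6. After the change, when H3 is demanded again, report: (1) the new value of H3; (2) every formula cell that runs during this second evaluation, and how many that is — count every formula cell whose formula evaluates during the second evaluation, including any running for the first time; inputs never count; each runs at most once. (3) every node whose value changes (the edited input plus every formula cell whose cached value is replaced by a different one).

Initial pass — values computed on the first demand:
  C1 = -2 - 9 = -11
  C2 = ABS(-3) = 3
  H1 = -2 - -11 = 9
  F9 = MAX(9, 9) = 9
  B5 = MIN(9, 9) = 9
  D10 = MIN(9, 9) = 9
  E5 = -(9) = -9
  H3 = MIN(3, -9) = -9

Second demand — change propagation:
  D10: re-runs because F5 9->-6; new result -6.
  E5: re-runs because D10 9->-6; new result 6.
  H3: re-runs because E5 -9->6; new result 3.

H3 now evaluates to 3.
Run set: D10, E5, H3 (3 run).
Changed values: D10, E5, F5, H3.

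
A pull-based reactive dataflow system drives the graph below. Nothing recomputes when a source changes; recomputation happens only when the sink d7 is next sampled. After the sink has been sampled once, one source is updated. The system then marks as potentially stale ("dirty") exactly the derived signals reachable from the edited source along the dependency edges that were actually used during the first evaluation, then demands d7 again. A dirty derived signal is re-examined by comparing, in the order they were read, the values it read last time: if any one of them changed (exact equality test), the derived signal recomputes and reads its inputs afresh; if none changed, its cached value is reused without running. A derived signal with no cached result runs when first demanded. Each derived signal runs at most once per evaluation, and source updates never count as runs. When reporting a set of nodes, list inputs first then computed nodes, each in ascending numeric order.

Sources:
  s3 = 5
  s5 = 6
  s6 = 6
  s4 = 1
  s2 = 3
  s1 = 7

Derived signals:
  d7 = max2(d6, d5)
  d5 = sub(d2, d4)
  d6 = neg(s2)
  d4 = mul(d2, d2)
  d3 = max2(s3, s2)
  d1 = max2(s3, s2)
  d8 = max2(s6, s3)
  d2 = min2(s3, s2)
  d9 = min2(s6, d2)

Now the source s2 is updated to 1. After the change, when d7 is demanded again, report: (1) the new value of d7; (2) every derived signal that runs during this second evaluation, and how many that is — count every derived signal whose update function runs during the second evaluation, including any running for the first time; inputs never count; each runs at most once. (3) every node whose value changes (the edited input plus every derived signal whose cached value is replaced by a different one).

First evaluation (everything demanded from the output):
  d2 = min2(5, 3) = 3
  d4 = mul(3, 3) = 9
  d5 = sub(3, 9) = -6
  d6 = neg(3) = -3
  d7 = max2(-3, -6) = -3

Propagation after the edit:
  d2: runs — s2 3->1; result 1.
  d4: runs — d2 3->1; d2 3->1; result 1.
  d5: runs — d2 3->1; d4 9->1; result 0.
  d6: runs — s2 3->1; result -1.
  d7: runs — d6 -3->-1; d5 -6->0; result 0.

New value of d7: 0.
Derived signals that run: d2, d4, d5, d6, d7 — 5 in total.
Values that change: s2, d2, d4, d5, d6, d7.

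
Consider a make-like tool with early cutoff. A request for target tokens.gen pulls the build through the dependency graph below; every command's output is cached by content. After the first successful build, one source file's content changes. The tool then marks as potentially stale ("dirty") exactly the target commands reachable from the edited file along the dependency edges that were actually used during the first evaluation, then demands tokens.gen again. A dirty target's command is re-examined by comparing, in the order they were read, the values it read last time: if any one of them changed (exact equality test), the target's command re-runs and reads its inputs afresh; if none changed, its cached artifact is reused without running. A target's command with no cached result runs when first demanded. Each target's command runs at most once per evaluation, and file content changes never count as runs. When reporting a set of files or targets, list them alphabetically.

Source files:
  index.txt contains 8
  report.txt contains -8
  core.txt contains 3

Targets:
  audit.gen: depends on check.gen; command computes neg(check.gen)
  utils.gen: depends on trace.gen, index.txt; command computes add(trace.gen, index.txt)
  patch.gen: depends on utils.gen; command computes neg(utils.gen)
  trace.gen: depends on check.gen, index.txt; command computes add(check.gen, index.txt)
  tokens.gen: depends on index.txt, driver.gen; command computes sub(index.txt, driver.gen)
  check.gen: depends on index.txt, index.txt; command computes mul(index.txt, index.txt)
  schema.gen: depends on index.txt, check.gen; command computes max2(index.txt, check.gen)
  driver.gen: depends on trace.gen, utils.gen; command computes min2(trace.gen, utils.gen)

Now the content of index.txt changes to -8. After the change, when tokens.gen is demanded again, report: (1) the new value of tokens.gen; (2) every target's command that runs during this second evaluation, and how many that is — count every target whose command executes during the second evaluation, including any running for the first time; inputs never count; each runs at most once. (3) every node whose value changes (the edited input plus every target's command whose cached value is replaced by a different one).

Demanding tokens.gen again yields -56.
5 target commands run: check.gen, driver.gen, tokens.gen, trace.gen, utils.gen.
The nodes whose values change: driver.gen, index.txt, tokens.gen, trace.gen, utils.gen.

First demand of the output computes:
  check.gen = mul(8, 8) = 64
  trace.gen = add(64, 8) = 72
  utils.gen = add(72, 8) = 80
  driver.gen = min2(72, 80) = 72
  tokens.gen = sub(8, 72) = -64

After the edit, cleaning proceeds:
  check.gen: a read changed (index.txt 8->-8; index.txt 8->-8) — executes, giving 64 — identical to its old value.
  trace.gen: a read changed (index.txt 8->-8) — executes, giving 56.
  utils.gen: a read changed (trace.gen 72->56; index.txt 8->-8) — executes, giving 48.
  driver.gen: a read changed (trace.gen 72->56; utils.gen 80->48) — executes, giving 48.
  tokens.gen: a read changed (index.txt 8->-8; driver.gen 72->48) — executes, giving -56.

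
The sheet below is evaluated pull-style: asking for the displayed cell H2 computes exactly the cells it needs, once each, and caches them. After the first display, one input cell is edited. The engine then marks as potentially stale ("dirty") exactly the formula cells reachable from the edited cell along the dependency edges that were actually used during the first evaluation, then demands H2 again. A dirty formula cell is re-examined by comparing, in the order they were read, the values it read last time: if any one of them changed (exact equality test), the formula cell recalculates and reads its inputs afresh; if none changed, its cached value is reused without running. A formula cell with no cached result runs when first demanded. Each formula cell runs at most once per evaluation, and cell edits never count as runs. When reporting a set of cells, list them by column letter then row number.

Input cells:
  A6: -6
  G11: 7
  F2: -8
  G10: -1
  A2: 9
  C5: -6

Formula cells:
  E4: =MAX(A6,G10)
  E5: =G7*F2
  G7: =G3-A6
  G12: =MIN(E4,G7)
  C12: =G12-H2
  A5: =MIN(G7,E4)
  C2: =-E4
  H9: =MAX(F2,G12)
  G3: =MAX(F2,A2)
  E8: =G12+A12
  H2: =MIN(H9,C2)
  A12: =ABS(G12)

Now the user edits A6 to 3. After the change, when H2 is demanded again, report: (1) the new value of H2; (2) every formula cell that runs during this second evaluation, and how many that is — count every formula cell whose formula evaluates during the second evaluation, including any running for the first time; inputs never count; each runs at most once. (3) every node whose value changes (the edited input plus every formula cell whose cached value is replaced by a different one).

First demand of the output computes:
  E4 = MAX(-6, -1) = -1
  C2 = -(-1) = 1
  G3 = MAX(-8, 9) = 9
  G7 = 9 - -6 = 15
  G12 = MIN(-1, 15) = -1
  H9 = MAX(-8, -1) = -1
  H2 = MIN(-1, 1) = -1

After the edit, cleaning proceeds:
  E4: a read changed (A6 -6->3) — executes, giving 3.
  C2: a read changed (E4 -1->3) — executes, giving -3.
  G7: a read changed (A6 -6->3) — executes, giving 6.
  G12: a read changed (E4 -1->3; G7 15->6) — executes, giving 3.
  H9: a read changed (G12 -1->3) — executes, giving 3.
  H2: a read changed (H9 -1->3; C2 1->-3) — executes, giving -3.

Demanding H2 again yields -3.
6 formula cells run: C2, E4, G7, G12, H2, H9.
The nodes whose values change: A6, C2, E4, G7, G12, H2, H9.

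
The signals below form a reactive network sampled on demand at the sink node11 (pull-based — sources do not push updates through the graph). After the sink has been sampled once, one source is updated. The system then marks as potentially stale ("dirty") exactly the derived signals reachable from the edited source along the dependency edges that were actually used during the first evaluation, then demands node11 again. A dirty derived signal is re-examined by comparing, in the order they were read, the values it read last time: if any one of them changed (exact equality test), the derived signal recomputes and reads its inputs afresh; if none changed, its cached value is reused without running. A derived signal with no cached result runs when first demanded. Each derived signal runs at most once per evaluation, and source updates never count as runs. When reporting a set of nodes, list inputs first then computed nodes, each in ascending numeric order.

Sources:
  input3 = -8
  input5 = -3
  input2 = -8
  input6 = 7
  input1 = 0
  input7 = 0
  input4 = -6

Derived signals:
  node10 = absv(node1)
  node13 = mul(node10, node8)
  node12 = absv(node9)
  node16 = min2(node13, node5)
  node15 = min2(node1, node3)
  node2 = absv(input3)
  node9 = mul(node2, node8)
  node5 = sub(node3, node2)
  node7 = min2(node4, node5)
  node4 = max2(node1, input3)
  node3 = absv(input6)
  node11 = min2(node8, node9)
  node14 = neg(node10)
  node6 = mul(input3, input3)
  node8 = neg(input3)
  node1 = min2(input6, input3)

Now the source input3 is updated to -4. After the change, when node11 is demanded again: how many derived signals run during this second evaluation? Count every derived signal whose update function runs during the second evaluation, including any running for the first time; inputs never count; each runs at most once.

Run set: node2, node8, node9, node11 (4 run).

Initial pass — values computed on the first demand:
  node2 = absv(-8) = 8
  node8 = neg(-8) = 8
  node9 = mul(8, 8) = 64
  node11 = min2(8, 64) = 8

Second demand — change propagation:
  node2: re-runs because input3 -8->-4; new result 4.
  node8: re-runs because input3 -8->-4; new result 4.
  node9: re-runs because node2 8->4; node8 8->4; new result 16.
  node11: re-runs because node8 8->4; node9 64->16; new result 4.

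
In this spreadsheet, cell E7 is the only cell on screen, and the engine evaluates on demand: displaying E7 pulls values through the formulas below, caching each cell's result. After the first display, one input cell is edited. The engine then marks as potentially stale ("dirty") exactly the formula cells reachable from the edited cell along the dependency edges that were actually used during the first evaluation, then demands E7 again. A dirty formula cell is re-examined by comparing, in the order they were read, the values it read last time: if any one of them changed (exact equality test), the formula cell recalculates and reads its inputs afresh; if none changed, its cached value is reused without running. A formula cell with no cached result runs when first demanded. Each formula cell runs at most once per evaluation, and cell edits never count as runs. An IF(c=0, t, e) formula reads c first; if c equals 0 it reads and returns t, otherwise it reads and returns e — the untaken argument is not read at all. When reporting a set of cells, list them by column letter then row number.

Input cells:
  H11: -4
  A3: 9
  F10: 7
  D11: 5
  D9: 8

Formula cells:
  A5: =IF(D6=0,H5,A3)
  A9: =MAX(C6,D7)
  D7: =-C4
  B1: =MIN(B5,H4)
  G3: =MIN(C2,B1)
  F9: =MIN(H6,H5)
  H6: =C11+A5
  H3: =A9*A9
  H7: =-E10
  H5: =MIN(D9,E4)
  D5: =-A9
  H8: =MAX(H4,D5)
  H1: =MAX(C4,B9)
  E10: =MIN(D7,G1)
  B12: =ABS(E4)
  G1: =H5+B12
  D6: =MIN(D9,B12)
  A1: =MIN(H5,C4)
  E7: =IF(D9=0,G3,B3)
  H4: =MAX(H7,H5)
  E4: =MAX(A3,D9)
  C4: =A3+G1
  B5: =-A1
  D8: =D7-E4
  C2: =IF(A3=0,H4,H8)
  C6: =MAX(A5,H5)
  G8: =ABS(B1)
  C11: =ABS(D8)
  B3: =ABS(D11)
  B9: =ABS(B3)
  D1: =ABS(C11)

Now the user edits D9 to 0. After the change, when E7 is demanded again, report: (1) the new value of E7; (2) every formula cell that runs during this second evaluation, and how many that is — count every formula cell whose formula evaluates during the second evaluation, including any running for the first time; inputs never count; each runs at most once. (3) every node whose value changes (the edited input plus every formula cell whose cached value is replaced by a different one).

Initial pass — values computed on the first demand:
  B3 = ABS(5) = 5
  E7 = IF(D9=0: D9=8 -> else branch B3) = 5

Second demand — change propagation:
  E4: newly demanded (no cache) — executes and yields 9.
  B12: newly demanded (no cache) — executes and yields 9.
  D6: newly demanded (no cache) — executes and yields 0.
  H5: newly demanded (no cache) — executes and yields 0.
  A5: newly demanded (no cache) — executes and yields 0.
  C6: newly demanded (no cache) — executes and yields 0.
  G1: newly demanded (no cache) — executes and yields 9.
  C4: newly demanded (no cache) — executes and yields 18.
  A1: newly demanded (no cache) — executes and yields 0.
  B5: newly demanded (no cache) — executes and yields 0.
  D7: newly demanded (no cache) — executes and yields -18.
  A9: newly demanded (no cache) — executes and yields 0.
  D5: newly demanded (no cache) — executes and yields 0.
  E10: newly demanded (no cache) — executes and yields -18.
  H7: newly demanded (no cache) — executes and yields 18.
  H4: newly demanded (no cache) — executes and yields 18.
  B1: newly demanded (no cache) — executes and yields 0.
  H8: newly demanded (no cache) — executes and yields 18.
  C2: newly demanded (no cache) — executes and yields 18.
  G3: newly demanded (no cache) — executes and yields 0.
  E7: re-runs because D9 8->0; new result 0.

The important point: the flipped condition pulls in fresh nodes; A1, A5, A9, B1, B5, B12, C2, C4, C6, D5, D6, D7, E4, E10, G1, G3, H4, H5, H7, H8 run for the first time.

E7 now evaluates to 0.
Run set: A1, A5, A9, B1, B5, B12, C2, C4, C6, D5, D6, D7, E4, E7, E10, G1, G3, H4, H5, H7, H8 (21 run).
Changed values: D9, E7.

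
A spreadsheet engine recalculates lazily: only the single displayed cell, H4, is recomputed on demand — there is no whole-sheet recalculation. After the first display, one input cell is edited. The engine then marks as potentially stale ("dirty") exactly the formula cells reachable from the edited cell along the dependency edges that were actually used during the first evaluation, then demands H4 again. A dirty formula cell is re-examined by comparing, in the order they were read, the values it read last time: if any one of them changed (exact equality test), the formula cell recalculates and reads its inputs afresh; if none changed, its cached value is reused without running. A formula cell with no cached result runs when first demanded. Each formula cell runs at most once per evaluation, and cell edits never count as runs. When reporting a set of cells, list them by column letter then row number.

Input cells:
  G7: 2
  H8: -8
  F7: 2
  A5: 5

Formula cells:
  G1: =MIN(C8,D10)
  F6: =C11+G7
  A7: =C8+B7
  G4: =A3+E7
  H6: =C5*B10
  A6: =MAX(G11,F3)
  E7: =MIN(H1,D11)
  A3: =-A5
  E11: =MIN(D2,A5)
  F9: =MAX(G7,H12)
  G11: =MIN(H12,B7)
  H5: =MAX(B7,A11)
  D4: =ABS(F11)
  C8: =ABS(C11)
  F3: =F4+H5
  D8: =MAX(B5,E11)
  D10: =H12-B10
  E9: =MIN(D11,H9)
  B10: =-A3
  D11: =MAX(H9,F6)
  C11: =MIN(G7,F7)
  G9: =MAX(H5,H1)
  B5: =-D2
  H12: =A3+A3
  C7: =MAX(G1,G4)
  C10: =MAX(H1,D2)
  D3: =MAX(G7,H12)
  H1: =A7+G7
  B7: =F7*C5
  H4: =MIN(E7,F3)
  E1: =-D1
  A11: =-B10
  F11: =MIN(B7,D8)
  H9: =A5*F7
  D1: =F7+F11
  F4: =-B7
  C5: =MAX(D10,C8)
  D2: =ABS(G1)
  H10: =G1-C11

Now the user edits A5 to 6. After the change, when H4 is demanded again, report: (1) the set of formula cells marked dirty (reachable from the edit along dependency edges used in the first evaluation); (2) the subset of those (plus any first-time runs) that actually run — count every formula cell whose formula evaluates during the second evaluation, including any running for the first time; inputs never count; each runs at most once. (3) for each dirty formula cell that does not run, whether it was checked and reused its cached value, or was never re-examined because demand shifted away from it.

Marked dirty: A3, A7, A11, B7, B10, C5, D10, D11, E7, F3, F4, H1, H4, H5, H9, H12.
Formula cells that run: A3, A11, B10, C5, D10, D11, E7, H5, H9, H12 — 10 in total.
Checked but reused from cache: A7, B7, F3, F4, H1, H4.
Key observation: the cutoff stops propagation at B7 — its inputs' values are unchanged, so it reuses its cache.

First evaluation (everything demanded from the output):
  A3 = -(5) = -5
  B10 = -(-5) = 5
  A11 = -(5) = -5
  C11 = MIN(2, 2) = 2
  C8 = ABS(2) = 2
  F6 = 2 + 2 = 4
  H9 = 5 * 2 = 10
  D11 = MAX(10, 4) = 10
  H12 = -5 + -5 = -10
  D10 = -10 - 5 = -15
  C5 = MAX(-15, 2) = 2
  B7 = 2 * 2 = 4
  A7 = 2 + 4 = 6
  F4 = -(4) = -4
  H1 = 6 + 2 = 8
  E7 = MIN(8, 10) = 8
  H5 = MAX(4, -5) = 4
  F3 = -4 + 4 = 0
  H4 = MIN(8, 0) = 0

Propagation after the edit:
  A3: runs — A5 5->6; result -6.
  B10: runs — A3 -5->-6; result 6.
  A11: runs — B10 5->6; result -6.
  H9: runs — A5 5->6; result 12.
  D11: runs — H9 10->12; result 12.
  H12: runs — A3 -5->-6; A3 -5->-6; result -12.
  D10: runs — H12 -10->-12; B10 5->6; result -18.
  C5: runs — D10 -15->-18; result 2 (same value as before).
  B7: checked — values it read are unchanged (F7 unchanged, C5 unchanged); reused cached 4 without running.
  A7: checked — values it read are unchanged (C8 unchanged, B7 unchanged); reused cached 6 without running.
  F4: checked — values it read are unchanged (B7 unchanged); reused cached -4 without running.
  H1: checked — values it read are unchanged (A7 unchanged, G7 unchanged); reused cached 8 without running.
  E7: runs — D11 10->12; result 8 (same value as before).
  H5: runs — A11 -5->-6; result 4 (same value as before).
  F3: checked — values it read are unchanged (F4 unchanged, H5 unchanged); reused cached 0 without running.
  H4: checked — values it read are unchanged (E7 unchanged, F3 unchanged); reused cached 0 without running.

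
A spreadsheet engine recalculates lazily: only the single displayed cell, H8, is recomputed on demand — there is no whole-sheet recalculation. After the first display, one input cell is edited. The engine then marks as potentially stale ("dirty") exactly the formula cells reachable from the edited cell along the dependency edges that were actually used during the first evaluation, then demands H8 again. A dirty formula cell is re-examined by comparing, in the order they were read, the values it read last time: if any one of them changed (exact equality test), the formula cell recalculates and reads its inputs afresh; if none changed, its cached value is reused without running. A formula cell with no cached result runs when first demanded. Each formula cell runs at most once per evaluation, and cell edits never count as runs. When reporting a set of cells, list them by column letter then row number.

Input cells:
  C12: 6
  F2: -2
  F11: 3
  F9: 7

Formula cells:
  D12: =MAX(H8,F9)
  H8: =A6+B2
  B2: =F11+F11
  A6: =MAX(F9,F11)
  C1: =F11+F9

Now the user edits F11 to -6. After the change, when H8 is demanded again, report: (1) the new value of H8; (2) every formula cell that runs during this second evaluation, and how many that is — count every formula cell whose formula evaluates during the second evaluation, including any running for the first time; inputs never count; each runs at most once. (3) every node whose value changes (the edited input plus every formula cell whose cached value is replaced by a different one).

New value of H8: -5.
Formula cells that run: A6, B2, H8 — 3 in total.
Values that change: B2, F11, H8.

First evaluation (everything demanded from the output):
  A6 = MAX(7, 3) = 7
  B2 = 3 + 3 = 6
  H8 = 7 + 6 = 13

Propagation after the edit:
  A6: runs — F11 3->-6; result 7 (same value as before).
  B2: runs — F11 3->-6; F11 3->-6; result -12.
  H8: runs — B2 6->-12; result -5.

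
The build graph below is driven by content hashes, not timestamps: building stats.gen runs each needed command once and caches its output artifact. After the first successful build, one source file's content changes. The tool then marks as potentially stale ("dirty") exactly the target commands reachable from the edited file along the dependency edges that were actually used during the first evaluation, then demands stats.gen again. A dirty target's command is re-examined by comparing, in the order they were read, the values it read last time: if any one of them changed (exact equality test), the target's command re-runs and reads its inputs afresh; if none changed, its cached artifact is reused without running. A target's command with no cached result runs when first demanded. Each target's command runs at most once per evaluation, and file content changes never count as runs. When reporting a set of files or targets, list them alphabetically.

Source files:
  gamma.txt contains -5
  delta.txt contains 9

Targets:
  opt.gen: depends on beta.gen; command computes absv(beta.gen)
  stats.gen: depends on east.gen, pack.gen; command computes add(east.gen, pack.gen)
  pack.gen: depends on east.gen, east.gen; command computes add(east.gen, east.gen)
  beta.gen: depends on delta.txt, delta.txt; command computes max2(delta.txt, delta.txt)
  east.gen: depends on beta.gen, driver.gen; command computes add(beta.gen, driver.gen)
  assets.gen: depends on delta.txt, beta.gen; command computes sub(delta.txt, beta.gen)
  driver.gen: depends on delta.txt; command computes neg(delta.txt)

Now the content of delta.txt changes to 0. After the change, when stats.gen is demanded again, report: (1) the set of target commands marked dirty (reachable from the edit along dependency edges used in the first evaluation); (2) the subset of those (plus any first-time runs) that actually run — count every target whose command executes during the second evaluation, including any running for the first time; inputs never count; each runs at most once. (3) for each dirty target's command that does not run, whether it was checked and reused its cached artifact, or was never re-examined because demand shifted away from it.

Initial pass — values computed on the first demand:
  beta.gen = max2(9, 9) = 9
  driver.gen = neg(9) = -9
  east.gen = add(9, -9) = 0
  pack.gen = add(0, 0) = 0
  stats.gen = add(0, 0) = 0

Second demand — change propagation:
  beta.gen: re-runs because delta.txt 9->0; delta.txt 9->0; new result 0.
  driver.gen: re-runs because delta.txt 9->0; new result 0.
  east.gen: re-runs because beta.gen 9->0; driver.gen -9->0; new result 0 (unchanged).
  pack.gen: re-examined; everything it read last time is the same (east.gen unchanged, east.gen unchanged) — cache 0 kept, no run.
  stats.gen: re-examined; everything it read last time is the same (east.gen unchanged, pack.gen unchanged) — cache 0 kept, no run.

The important point: east.gen recomputes to an identical value, and the output ends up unchanged.

Dirty set: beta.gen, driver.gen, east.gen, pack.gen, stats.gen.
Run set: beta.gen, driver.gen, east.gen (3 run).
Re-examined without running (cache reused): pack.gen, stats.gen.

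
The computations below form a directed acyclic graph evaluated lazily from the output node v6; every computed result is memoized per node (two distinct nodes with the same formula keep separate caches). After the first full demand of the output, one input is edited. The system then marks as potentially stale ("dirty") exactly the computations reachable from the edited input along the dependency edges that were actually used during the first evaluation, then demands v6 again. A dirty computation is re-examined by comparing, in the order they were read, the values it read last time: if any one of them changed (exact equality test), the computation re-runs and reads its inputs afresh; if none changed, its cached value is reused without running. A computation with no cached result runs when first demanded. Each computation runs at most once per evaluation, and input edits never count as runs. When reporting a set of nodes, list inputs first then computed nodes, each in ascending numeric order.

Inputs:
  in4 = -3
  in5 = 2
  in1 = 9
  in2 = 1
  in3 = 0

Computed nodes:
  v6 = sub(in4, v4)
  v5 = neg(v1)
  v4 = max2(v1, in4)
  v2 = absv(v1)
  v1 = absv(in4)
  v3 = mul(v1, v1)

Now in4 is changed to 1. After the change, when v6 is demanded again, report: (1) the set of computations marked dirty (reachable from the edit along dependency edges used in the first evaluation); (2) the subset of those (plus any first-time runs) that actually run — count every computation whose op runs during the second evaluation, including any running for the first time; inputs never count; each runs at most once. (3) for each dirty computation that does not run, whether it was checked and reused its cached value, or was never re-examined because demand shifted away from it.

First demand of the output computes:
  v1 = absv(-3) = 3
  v4 = max2(3, -3) = 3
  v6 = sub(-3, 3) = -6

After the edit, cleaning proceeds:
  v1: a read changed (in4 -3->1) — executes, giving 1.
  v4: a read changed (v1 3->1; in4 -3->1) — executes, giving 1.
  v6: a read changed (in4 -3->1; v4 3->1) — executes, giving 0.

The edit dirties: v1, v4, v6.
3 computations run: v1, v4, v6.
No dirty computation escaped a run.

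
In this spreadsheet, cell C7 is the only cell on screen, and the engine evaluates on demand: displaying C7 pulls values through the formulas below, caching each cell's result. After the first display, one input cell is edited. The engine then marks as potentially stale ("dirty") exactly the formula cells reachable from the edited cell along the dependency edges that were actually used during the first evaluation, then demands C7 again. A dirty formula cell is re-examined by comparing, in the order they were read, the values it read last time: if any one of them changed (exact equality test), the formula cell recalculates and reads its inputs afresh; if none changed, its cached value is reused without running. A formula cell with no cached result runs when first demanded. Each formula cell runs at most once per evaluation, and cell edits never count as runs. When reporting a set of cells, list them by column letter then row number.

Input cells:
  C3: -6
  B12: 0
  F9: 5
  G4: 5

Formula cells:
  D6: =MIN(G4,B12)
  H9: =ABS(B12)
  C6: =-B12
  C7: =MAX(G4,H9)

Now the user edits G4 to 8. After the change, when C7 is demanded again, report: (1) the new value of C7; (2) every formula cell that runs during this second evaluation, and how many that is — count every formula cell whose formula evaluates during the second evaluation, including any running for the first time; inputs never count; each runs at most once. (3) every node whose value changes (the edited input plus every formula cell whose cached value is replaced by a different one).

C7 now evaluates to 8.
Run set: C7 (1 run).
Changed values: C7, G4.

Initial pass — values computed on the first demand:
  H9 = ABS(0) = 0
  C7 = MAX(5, 0) = 5

Second demand — change propagation:
  C7: re-runs because G4 5->8; new result 8.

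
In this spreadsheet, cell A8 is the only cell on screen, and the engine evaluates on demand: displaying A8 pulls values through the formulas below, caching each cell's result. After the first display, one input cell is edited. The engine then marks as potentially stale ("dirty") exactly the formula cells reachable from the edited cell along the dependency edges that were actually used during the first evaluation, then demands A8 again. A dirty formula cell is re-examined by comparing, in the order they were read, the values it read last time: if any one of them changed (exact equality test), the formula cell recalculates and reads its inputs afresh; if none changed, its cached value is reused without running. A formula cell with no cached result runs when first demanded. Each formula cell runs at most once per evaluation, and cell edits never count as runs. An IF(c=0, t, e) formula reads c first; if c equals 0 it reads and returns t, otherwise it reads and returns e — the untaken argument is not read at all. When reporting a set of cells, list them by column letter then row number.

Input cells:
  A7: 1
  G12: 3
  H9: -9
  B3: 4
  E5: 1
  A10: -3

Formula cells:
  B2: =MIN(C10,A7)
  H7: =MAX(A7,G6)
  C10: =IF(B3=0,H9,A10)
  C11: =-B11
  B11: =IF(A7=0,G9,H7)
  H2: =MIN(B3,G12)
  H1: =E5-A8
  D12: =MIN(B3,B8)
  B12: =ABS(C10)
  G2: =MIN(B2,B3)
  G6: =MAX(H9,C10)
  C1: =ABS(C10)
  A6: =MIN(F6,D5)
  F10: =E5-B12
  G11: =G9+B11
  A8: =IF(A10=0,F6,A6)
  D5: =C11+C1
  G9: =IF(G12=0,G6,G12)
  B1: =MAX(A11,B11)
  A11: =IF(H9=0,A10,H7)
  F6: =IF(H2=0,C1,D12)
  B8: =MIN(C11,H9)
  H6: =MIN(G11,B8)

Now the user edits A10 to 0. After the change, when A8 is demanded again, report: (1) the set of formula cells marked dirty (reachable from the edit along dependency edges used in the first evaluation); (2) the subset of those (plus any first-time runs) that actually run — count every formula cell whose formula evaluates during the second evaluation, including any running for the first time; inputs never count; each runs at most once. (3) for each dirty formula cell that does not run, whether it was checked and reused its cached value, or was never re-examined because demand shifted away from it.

Initial pass — values computed on the first demand:
  C10 = IF(B3=0: B3=4 -> else branch A10) = -3
  C1 = ABS(-3) = 3
  G6 = MAX(-9, -3) = -3
  H2 = MIN(4, 3) = 3
  H7 = MAX(1, -3) = 1
  B11 = IF(A7=0: A7=1 -> else branch H7) = 1
  C11 = -(1) = -1
  B8 = MIN(-1, -9) = -9
  D5 = -1 + 3 = 2
  D12 = MIN(4, -9) = -9
  F6 = IF(H2=0: H2=3 -> else branch D12) = -9
  A6 = MIN(-9, 2) = -9
  A8 = IF(A10=0: A10=-3 -> else branch A6) = -9

Second demand — change propagation:
  C10: re-runs because A10 -3->0; new result 0.
  C1: dirty yet unreached — the second evaluation never asks for it.
  G6: re-runs because C10 -3->0; new result 0.
  H7: re-runs because G6 -3->0; new result 1 (unchanged).
  B11: re-examined; everything it read last time is the same (A7 unchanged, H7 unchanged) — cache 1 kept, no run.
  C11: re-examined; everything it read last time is the same (B11 unchanged) — cache -1 kept, no run.
  B8: re-examined; everything it read last time is the same (C11 unchanged, H9 unchanged) — cache -9 kept, no run.
  D5: dirty yet unreached — the second evaluation never asks for it.
  D12: re-examined; everything it read last time is the same (B3 unchanged, B8 unchanged) — cache -9 kept, no run.
  F6: re-examined; everything it read last time is the same (H2 unchanged, D12 unchanged) — cache -9 kept, no run.
  A6: dirty yet unreached — the second evaluation never asks for it.
  A8: re-runs because A10 -3->0; new result -9 (unchanged).

The important point: the flipped condition redirects demand; A6, C1, D5 are left stale, never re-checked.

Dirty set: A6, A8, B8, B11, C1, C10, C11, D5, D12, F6, G6, H7.
Run set: A8, C10, G6, H7 (4 run).
Re-examined without running (cache reused): B8, B11, C11, D12, F6.
Left stale — demand moved off them: A6, C1, D5.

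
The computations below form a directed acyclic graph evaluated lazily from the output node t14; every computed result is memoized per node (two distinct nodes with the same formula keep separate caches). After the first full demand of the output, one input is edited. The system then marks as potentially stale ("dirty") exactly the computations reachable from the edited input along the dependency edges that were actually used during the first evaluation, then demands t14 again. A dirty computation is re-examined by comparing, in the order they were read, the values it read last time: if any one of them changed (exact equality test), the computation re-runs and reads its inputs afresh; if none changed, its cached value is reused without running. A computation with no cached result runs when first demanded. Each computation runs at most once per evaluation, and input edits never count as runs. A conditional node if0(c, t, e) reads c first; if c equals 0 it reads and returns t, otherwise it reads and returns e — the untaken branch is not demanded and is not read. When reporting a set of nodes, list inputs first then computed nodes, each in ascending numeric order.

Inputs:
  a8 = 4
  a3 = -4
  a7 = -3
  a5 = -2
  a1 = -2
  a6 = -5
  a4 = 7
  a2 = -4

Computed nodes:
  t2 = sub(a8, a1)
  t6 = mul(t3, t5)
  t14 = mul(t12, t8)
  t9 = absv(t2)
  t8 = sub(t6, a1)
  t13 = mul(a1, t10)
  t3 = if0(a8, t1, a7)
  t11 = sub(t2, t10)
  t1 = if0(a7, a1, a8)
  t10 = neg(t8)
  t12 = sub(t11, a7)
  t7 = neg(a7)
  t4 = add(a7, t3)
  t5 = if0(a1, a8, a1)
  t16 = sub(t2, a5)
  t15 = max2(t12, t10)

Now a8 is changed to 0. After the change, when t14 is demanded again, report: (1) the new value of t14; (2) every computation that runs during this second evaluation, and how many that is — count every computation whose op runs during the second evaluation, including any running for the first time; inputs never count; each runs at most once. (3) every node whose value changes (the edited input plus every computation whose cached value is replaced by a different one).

Demanding t14 again yields 14.
9 computations run: t1, t2, t3, t6, t8, t10, t11, t12, t14.
The nodes whose values change: a8, t2, t3, t6, t8, t10, t11, t12, t14.
Note the branch switch — t1 had no cache and runs now for the first time.

First demand of the output computes:
  t2 = sub(4, -2) = 6
  t3 = if0(a8=4 -> else branch a7) = -3
  t5 = if0(a1=-2 -> else branch a1) = -2
  t6 = mul(-3, -2) = 6
  t8 = sub(6, -2) = 8
  t10 = neg(8) = -8
  t11 = sub(6, -8) = 14
  t12 = sub(14, -3) = 17
  t14 = mul(17, 8) = 136

After the edit, cleaning proceeds:
  t1: had never run; runs now, result 0.
  t2: a read changed (a8 4->0) — executes, giving 2.
  t3: a read changed (a8 4->0) — executes, giving 0.
  t6: a read changed (t3 -3->0) — executes, giving 0.
  t8: a read changed (t6 6->0) — executes, giving 2.
  t10: a read changed (t8 8->2) — executes, giving -2.
  t11: a read changed (t2 6->2; t10 -8->-2) — executes, giving 4.
  t12: a read changed (t11 14->4) — executes, giving 7.
  t14: a read changed (t12 17->7; t8 8->2) — executes, giving 14.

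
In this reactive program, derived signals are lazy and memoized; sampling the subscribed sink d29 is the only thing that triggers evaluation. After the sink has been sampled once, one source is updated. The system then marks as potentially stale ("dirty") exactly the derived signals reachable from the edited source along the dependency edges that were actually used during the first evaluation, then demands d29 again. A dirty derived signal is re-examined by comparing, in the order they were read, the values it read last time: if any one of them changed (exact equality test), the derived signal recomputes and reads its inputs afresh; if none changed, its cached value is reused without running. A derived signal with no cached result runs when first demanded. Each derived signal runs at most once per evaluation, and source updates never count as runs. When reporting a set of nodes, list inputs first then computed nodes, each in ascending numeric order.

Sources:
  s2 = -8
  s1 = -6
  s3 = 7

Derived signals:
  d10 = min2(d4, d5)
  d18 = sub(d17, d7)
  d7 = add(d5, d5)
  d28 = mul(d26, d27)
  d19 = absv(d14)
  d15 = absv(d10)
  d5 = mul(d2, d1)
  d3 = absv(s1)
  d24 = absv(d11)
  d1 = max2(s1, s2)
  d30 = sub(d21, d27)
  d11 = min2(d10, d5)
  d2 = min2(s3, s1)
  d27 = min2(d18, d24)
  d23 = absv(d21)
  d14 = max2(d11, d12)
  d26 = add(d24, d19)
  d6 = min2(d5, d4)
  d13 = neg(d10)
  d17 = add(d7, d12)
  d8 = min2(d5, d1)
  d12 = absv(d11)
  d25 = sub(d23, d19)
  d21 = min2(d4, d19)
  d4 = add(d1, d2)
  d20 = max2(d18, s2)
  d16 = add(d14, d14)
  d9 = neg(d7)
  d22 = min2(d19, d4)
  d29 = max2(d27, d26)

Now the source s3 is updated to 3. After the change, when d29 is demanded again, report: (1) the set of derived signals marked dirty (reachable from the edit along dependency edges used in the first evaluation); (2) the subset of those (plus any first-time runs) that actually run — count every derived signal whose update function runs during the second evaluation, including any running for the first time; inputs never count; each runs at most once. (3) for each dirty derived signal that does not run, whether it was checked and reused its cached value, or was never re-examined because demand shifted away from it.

First demand of the output computes:
  d1 = max2(-6, -8) = -6
  d2 = min2(7, -6) = -6
  d4 = add(-6, -6) = -12
  d5 = mul(-6, -6) = 36
  d7 = add(36, 36) = 72
  d10 = min2(-12, 36) = -12
  d11 = min2(-12, 36) = -12
  d12 = absv(-12) = 12
  d14 = max2(-12, 12) = 12
  d17 = add(72, 12) = 84
  d18 = sub(84, 72) = 12
  d19 = absv(12) = 12
  d24 = absv(-12) = 12
  d26 = add(12, 12) = 24
  d27 = min2(12, 12) = 12
  d29 = max2(12, 24) = 24

After the edit, cleaning proceeds:
  d2: a read changed (s3 7->3) — executes, giving -6 — identical to its old value.
  d4: dirty, but its reads are unchanged (d1 unchanged, d2 unchanged); cached -12 stands.
  d5: dirty, but its reads are unchanged (d2 unchanged, d1 unchanged); cached 36 stands.
  d7: dirty, but its reads are unchanged (d5 unchanged, d5 unchanged); cached 72 stands.
  d10: dirty, but its reads are unchanged (d4 unchanged, d5 unchanged); cached -12 stands.
  d11: dirty, but its reads are unchanged (d10 unchanged, d5 unchanged); cached -12 stands.
  d12: dirty, but its reads are unchanged (d11 unchanged); cached 12 stands.
  d14: dirty, but its reads are unchanged (d11 unchanged, d12 unchanged); cached 12 stands.
  d17: dirty, but its reads are unchanged (d7 unchanged, d12 unchanged); cached 84 stands.
  d18: dirty, but its reads are unchanged (d17 unchanged, d7 unchanged); cached 12 stands.
  d19: dirty, but its reads are unchanged (d14 unchanged); cached 12 stands.
  d24: dirty, but its reads are unchanged (d11 unchanged); cached 12 stands.
  d26: dirty, but its reads are unchanged (d24 unchanged, d19 unchanged); cached 24 stands.
  d27: dirty, but its reads are unchanged (d18 unchanged, d24 unchanged); cached 12 stands.
  d29: dirty, but its reads are unchanged (d27 unchanged, d26 unchanged); cached 24 stands.

Note the absorption at d2: it re-runs yet its value is the same, leaving the output's value untouched.

The edit dirties: d2, d4, d5, d7, d10, d11, d12, d14, d17, d18, d19, d24, d26, d27, d29.
1 derived signals run: d2.
Cache hits after checking: d4, d5, d7, d10, d11, d12, d14, d17, d18, d19, d24, d26, d27, d29.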